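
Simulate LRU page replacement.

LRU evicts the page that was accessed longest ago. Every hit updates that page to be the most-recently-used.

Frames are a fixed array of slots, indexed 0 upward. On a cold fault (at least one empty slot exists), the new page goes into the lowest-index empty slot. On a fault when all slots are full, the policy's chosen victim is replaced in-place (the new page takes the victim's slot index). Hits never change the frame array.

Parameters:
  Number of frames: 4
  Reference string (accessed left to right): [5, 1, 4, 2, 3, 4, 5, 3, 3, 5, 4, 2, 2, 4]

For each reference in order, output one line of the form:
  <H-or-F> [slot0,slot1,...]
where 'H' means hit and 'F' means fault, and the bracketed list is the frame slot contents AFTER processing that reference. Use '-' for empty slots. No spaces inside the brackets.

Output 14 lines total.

F [5,-,-,-]
F [5,1,-,-]
F [5,1,4,-]
F [5,1,4,2]
F [3,1,4,2]
H [3,1,4,2]
F [3,5,4,2]
H [3,5,4,2]
H [3,5,4,2]
H [3,5,4,2]
H [3,5,4,2]
H [3,5,4,2]
H [3,5,4,2]
H [3,5,4,2]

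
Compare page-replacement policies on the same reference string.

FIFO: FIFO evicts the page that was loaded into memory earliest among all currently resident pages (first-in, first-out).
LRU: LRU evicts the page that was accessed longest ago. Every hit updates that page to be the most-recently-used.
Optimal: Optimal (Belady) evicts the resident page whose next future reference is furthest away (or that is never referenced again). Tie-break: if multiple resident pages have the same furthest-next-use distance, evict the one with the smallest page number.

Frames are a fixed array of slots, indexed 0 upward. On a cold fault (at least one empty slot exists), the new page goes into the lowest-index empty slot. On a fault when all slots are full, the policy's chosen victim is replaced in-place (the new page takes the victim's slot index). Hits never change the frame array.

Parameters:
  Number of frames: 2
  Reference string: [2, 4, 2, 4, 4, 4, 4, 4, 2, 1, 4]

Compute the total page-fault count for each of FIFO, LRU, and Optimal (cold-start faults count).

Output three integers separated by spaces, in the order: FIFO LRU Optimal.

Answer: 3 4 3

Derivation:
--- FIFO ---
  step 0: ref 2 -> FAULT, frames=[2,-] (faults so far: 1)
  step 1: ref 4 -> FAULT, frames=[2,4] (faults so far: 2)
  step 2: ref 2 -> HIT, frames=[2,4] (faults so far: 2)
  step 3: ref 4 -> HIT, frames=[2,4] (faults so far: 2)
  step 4: ref 4 -> HIT, frames=[2,4] (faults so far: 2)
  step 5: ref 4 -> HIT, frames=[2,4] (faults so far: 2)
  step 6: ref 4 -> HIT, frames=[2,4] (faults so far: 2)
  step 7: ref 4 -> HIT, frames=[2,4] (faults so far: 2)
  step 8: ref 2 -> HIT, frames=[2,4] (faults so far: 2)
  step 9: ref 1 -> FAULT, evict 2, frames=[1,4] (faults so far: 3)
  step 10: ref 4 -> HIT, frames=[1,4] (faults so far: 3)
  FIFO total faults: 3
--- LRU ---
  step 0: ref 2 -> FAULT, frames=[2,-] (faults so far: 1)
  step 1: ref 4 -> FAULT, frames=[2,4] (faults so far: 2)
  step 2: ref 2 -> HIT, frames=[2,4] (faults so far: 2)
  step 3: ref 4 -> HIT, frames=[2,4] (faults so far: 2)
  step 4: ref 4 -> HIT, frames=[2,4] (faults so far: 2)
  step 5: ref 4 -> HIT, frames=[2,4] (faults so far: 2)
  step 6: ref 4 -> HIT, frames=[2,4] (faults so far: 2)
  step 7: ref 4 -> HIT, frames=[2,4] (faults so far: 2)
  step 8: ref 2 -> HIT, frames=[2,4] (faults so far: 2)
  step 9: ref 1 -> FAULT, evict 4, frames=[2,1] (faults so far: 3)
  step 10: ref 4 -> FAULT, evict 2, frames=[4,1] (faults so far: 4)
  LRU total faults: 4
--- Optimal ---
  step 0: ref 2 -> FAULT, frames=[2,-] (faults so far: 1)
  step 1: ref 4 -> FAULT, frames=[2,4] (faults so far: 2)
  step 2: ref 2 -> HIT, frames=[2,4] (faults so far: 2)
  step 3: ref 4 -> HIT, frames=[2,4] (faults so far: 2)
  step 4: ref 4 -> HIT, frames=[2,4] (faults so far: 2)
  step 5: ref 4 -> HIT, frames=[2,4] (faults so far: 2)
  step 6: ref 4 -> HIT, frames=[2,4] (faults so far: 2)
  step 7: ref 4 -> HIT, frames=[2,4] (faults so far: 2)
  step 8: ref 2 -> HIT, frames=[2,4] (faults so far: 2)
  step 9: ref 1 -> FAULT, evict 2, frames=[1,4] (faults so far: 3)
  step 10: ref 4 -> HIT, frames=[1,4] (faults so far: 3)
  Optimal total faults: 3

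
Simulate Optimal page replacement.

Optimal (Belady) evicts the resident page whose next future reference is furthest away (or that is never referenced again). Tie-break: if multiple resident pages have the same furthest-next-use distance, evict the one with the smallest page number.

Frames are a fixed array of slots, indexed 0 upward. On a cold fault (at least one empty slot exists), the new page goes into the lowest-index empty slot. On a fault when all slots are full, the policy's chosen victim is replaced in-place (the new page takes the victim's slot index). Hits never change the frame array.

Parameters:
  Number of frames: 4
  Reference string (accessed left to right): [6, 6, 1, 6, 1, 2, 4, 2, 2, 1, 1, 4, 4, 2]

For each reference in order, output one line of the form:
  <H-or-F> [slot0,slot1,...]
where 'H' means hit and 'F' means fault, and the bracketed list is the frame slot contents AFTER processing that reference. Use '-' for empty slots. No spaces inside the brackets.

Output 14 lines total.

F [6,-,-,-]
H [6,-,-,-]
F [6,1,-,-]
H [6,1,-,-]
H [6,1,-,-]
F [6,1,2,-]
F [6,1,2,4]
H [6,1,2,4]
H [6,1,2,4]
H [6,1,2,4]
H [6,1,2,4]
H [6,1,2,4]
H [6,1,2,4]
H [6,1,2,4]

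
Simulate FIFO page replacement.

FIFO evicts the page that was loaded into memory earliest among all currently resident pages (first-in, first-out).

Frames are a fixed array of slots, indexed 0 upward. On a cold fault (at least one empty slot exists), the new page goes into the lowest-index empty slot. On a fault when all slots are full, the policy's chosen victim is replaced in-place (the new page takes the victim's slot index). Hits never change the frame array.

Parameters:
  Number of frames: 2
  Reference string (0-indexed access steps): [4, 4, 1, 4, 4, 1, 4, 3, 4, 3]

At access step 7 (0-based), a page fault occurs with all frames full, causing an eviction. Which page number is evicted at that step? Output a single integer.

Answer: 4

Derivation:
Step 0: ref 4 -> FAULT, frames=[4,-]
Step 1: ref 4 -> HIT, frames=[4,-]
Step 2: ref 1 -> FAULT, frames=[4,1]
Step 3: ref 4 -> HIT, frames=[4,1]
Step 4: ref 4 -> HIT, frames=[4,1]
Step 5: ref 1 -> HIT, frames=[4,1]
Step 6: ref 4 -> HIT, frames=[4,1]
Step 7: ref 3 -> FAULT, evict 4, frames=[3,1]
At step 7: evicted page 4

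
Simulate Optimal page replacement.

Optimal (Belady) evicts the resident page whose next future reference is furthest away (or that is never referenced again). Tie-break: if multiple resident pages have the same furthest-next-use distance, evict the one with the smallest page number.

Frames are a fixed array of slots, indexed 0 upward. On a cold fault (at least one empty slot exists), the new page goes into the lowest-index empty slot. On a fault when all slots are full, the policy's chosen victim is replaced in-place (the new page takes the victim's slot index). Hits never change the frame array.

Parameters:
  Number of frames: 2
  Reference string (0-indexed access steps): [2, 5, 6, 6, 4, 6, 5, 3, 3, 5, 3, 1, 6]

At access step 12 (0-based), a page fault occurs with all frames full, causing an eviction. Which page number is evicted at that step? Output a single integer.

Step 0: ref 2 -> FAULT, frames=[2,-]
Step 1: ref 5 -> FAULT, frames=[2,5]
Step 2: ref 6 -> FAULT, evict 2, frames=[6,5]
Step 3: ref 6 -> HIT, frames=[6,5]
Step 4: ref 4 -> FAULT, evict 5, frames=[6,4]
Step 5: ref 6 -> HIT, frames=[6,4]
Step 6: ref 5 -> FAULT, evict 4, frames=[6,5]
Step 7: ref 3 -> FAULT, evict 6, frames=[3,5]
Step 8: ref 3 -> HIT, frames=[3,5]
Step 9: ref 5 -> HIT, frames=[3,5]
Step 10: ref 3 -> HIT, frames=[3,5]
Step 11: ref 1 -> FAULT, evict 3, frames=[1,5]
Step 12: ref 6 -> FAULT, evict 1, frames=[6,5]
At step 12: evicted page 1

Answer: 1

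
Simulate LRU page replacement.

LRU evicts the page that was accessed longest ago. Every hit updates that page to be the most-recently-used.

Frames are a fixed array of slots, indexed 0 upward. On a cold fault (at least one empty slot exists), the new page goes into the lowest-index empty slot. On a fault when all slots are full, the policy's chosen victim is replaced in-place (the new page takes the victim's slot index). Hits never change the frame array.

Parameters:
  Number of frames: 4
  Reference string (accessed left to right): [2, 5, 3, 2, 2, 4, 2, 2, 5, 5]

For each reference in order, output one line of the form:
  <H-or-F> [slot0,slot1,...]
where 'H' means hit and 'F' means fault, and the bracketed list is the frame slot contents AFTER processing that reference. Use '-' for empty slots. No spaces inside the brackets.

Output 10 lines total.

F [2,-,-,-]
F [2,5,-,-]
F [2,5,3,-]
H [2,5,3,-]
H [2,5,3,-]
F [2,5,3,4]
H [2,5,3,4]
H [2,5,3,4]
H [2,5,3,4]
H [2,5,3,4]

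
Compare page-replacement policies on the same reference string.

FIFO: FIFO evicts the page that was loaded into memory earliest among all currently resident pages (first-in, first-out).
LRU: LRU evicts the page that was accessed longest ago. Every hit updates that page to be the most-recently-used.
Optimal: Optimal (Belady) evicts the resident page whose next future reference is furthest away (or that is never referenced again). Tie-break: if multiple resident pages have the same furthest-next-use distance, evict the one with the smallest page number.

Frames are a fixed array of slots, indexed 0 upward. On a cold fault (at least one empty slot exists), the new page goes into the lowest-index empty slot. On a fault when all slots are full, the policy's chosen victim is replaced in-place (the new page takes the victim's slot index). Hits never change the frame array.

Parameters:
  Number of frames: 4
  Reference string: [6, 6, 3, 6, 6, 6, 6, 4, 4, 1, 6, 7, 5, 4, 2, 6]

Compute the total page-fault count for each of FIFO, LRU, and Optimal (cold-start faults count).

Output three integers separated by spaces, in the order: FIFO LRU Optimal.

Answer: 8 9 7

Derivation:
--- FIFO ---
  step 0: ref 6 -> FAULT, frames=[6,-,-,-] (faults so far: 1)
  step 1: ref 6 -> HIT, frames=[6,-,-,-] (faults so far: 1)
  step 2: ref 3 -> FAULT, frames=[6,3,-,-] (faults so far: 2)
  step 3: ref 6 -> HIT, frames=[6,3,-,-] (faults so far: 2)
  step 4: ref 6 -> HIT, frames=[6,3,-,-] (faults so far: 2)
  step 5: ref 6 -> HIT, frames=[6,3,-,-] (faults so far: 2)
  step 6: ref 6 -> HIT, frames=[6,3,-,-] (faults so far: 2)
  step 7: ref 4 -> FAULT, frames=[6,3,4,-] (faults so far: 3)
  step 8: ref 4 -> HIT, frames=[6,3,4,-] (faults so far: 3)
  step 9: ref 1 -> FAULT, frames=[6,3,4,1] (faults so far: 4)
  step 10: ref 6 -> HIT, frames=[6,3,4,1] (faults so far: 4)
  step 11: ref 7 -> FAULT, evict 6, frames=[7,3,4,1] (faults so far: 5)
  step 12: ref 5 -> FAULT, evict 3, frames=[7,5,4,1] (faults so far: 6)
  step 13: ref 4 -> HIT, frames=[7,5,4,1] (faults so far: 6)
  step 14: ref 2 -> FAULT, evict 4, frames=[7,5,2,1] (faults so far: 7)
  step 15: ref 6 -> FAULT, evict 1, frames=[7,5,2,6] (faults so far: 8)
  FIFO total faults: 8
--- LRU ---
  step 0: ref 6 -> FAULT, frames=[6,-,-,-] (faults so far: 1)
  step 1: ref 6 -> HIT, frames=[6,-,-,-] (faults so far: 1)
  step 2: ref 3 -> FAULT, frames=[6,3,-,-] (faults so far: 2)
  step 3: ref 6 -> HIT, frames=[6,3,-,-] (faults so far: 2)
  step 4: ref 6 -> HIT, frames=[6,3,-,-] (faults so far: 2)
  step 5: ref 6 -> HIT, frames=[6,3,-,-] (faults so far: 2)
  step 6: ref 6 -> HIT, frames=[6,3,-,-] (faults so far: 2)
  step 7: ref 4 -> FAULT, frames=[6,3,4,-] (faults so far: 3)
  step 8: ref 4 -> HIT, frames=[6,3,4,-] (faults so far: 3)
  step 9: ref 1 -> FAULT, frames=[6,3,4,1] (faults so far: 4)
  step 10: ref 6 -> HIT, frames=[6,3,4,1] (faults so far: 4)
  step 11: ref 7 -> FAULT, evict 3, frames=[6,7,4,1] (faults so far: 5)
  step 12: ref 5 -> FAULT, evict 4, frames=[6,7,5,1] (faults so far: 6)
  step 13: ref 4 -> FAULT, evict 1, frames=[6,7,5,4] (faults so far: 7)
  step 14: ref 2 -> FAULT, evict 6, frames=[2,7,5,4] (faults so far: 8)
  step 15: ref 6 -> FAULT, evict 7, frames=[2,6,5,4] (faults so far: 9)
  LRU total faults: 9
--- Optimal ---
  step 0: ref 6 -> FAULT, frames=[6,-,-,-] (faults so far: 1)
  step 1: ref 6 -> HIT, frames=[6,-,-,-] (faults so far: 1)
  step 2: ref 3 -> FAULT, frames=[6,3,-,-] (faults so far: 2)
  step 3: ref 6 -> HIT, frames=[6,3,-,-] (faults so far: 2)
  step 4: ref 6 -> HIT, frames=[6,3,-,-] (faults so far: 2)
  step 5: ref 6 -> HIT, frames=[6,3,-,-] (faults so far: 2)
  step 6: ref 6 -> HIT, frames=[6,3,-,-] (faults so far: 2)
  step 7: ref 4 -> FAULT, frames=[6,3,4,-] (faults so far: 3)
  step 8: ref 4 -> HIT, frames=[6,3,4,-] (faults so far: 3)
  step 9: ref 1 -> FAULT, frames=[6,3,4,1] (faults so far: 4)
  step 10: ref 6 -> HIT, frames=[6,3,4,1] (faults so far: 4)
  step 11: ref 7 -> FAULT, evict 1, frames=[6,3,4,7] (faults so far: 5)
  step 12: ref 5 -> FAULT, evict 3, frames=[6,5,4,7] (faults so far: 6)
  step 13: ref 4 -> HIT, frames=[6,5,4,7] (faults so far: 6)
  step 14: ref 2 -> FAULT, evict 4, frames=[6,5,2,7] (faults so far: 7)
  step 15: ref 6 -> HIT, frames=[6,5,2,7] (faults so far: 7)
  Optimal total faults: 7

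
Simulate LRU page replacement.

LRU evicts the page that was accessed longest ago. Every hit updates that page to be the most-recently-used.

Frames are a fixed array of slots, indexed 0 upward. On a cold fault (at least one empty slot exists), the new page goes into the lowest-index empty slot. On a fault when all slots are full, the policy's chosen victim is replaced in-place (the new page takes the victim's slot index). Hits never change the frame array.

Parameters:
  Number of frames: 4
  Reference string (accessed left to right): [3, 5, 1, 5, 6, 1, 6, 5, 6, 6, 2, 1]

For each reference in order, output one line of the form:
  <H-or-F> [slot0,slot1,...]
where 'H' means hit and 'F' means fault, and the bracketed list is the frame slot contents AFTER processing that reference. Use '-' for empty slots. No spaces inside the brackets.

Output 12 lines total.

F [3,-,-,-]
F [3,5,-,-]
F [3,5,1,-]
H [3,5,1,-]
F [3,5,1,6]
H [3,5,1,6]
H [3,5,1,6]
H [3,5,1,6]
H [3,5,1,6]
H [3,5,1,6]
F [2,5,1,6]
H [2,5,1,6]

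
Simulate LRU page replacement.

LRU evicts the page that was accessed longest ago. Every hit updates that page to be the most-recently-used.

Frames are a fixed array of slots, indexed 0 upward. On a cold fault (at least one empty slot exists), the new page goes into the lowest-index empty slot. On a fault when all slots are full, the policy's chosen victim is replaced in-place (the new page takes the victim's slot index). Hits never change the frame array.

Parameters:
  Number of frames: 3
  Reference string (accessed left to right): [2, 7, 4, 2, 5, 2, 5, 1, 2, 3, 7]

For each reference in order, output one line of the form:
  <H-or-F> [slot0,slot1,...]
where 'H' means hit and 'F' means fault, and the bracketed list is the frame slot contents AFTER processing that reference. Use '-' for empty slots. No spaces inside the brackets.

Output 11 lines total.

F [2,-,-]
F [2,7,-]
F [2,7,4]
H [2,7,4]
F [2,5,4]
H [2,5,4]
H [2,5,4]
F [2,5,1]
H [2,5,1]
F [2,3,1]
F [2,3,7]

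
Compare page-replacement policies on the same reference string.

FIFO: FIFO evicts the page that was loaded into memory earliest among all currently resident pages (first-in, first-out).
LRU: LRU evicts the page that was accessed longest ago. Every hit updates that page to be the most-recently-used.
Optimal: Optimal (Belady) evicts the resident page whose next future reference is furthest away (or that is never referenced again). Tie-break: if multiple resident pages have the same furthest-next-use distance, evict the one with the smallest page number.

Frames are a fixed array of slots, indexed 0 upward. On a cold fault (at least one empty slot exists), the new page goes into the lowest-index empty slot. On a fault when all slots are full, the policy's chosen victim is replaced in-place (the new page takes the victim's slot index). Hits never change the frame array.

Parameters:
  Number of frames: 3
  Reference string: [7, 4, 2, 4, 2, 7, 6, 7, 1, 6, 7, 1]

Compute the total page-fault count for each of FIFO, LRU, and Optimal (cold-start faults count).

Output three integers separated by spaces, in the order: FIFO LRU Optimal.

--- FIFO ---
  step 0: ref 7 -> FAULT, frames=[7,-,-] (faults so far: 1)
  step 1: ref 4 -> FAULT, frames=[7,4,-] (faults so far: 2)
  step 2: ref 2 -> FAULT, frames=[7,4,2] (faults so far: 3)
  step 3: ref 4 -> HIT, frames=[7,4,2] (faults so far: 3)
  step 4: ref 2 -> HIT, frames=[7,4,2] (faults so far: 3)
  step 5: ref 7 -> HIT, frames=[7,4,2] (faults so far: 3)
  step 6: ref 6 -> FAULT, evict 7, frames=[6,4,2] (faults so far: 4)
  step 7: ref 7 -> FAULT, evict 4, frames=[6,7,2] (faults so far: 5)
  step 8: ref 1 -> FAULT, evict 2, frames=[6,7,1] (faults so far: 6)
  step 9: ref 6 -> HIT, frames=[6,7,1] (faults so far: 6)
  step 10: ref 7 -> HIT, frames=[6,7,1] (faults so far: 6)
  step 11: ref 1 -> HIT, frames=[6,7,1] (faults so far: 6)
  FIFO total faults: 6
--- LRU ---
  step 0: ref 7 -> FAULT, frames=[7,-,-] (faults so far: 1)
  step 1: ref 4 -> FAULT, frames=[7,4,-] (faults so far: 2)
  step 2: ref 2 -> FAULT, frames=[7,4,2] (faults so far: 3)
  step 3: ref 4 -> HIT, frames=[7,4,2] (faults so far: 3)
  step 4: ref 2 -> HIT, frames=[7,4,2] (faults so far: 3)
  step 5: ref 7 -> HIT, frames=[7,4,2] (faults so far: 3)
  step 6: ref 6 -> FAULT, evict 4, frames=[7,6,2] (faults so far: 4)
  step 7: ref 7 -> HIT, frames=[7,6,2] (faults so far: 4)
  step 8: ref 1 -> FAULT, evict 2, frames=[7,6,1] (faults so far: 5)
  step 9: ref 6 -> HIT, frames=[7,6,1] (faults so far: 5)
  step 10: ref 7 -> HIT, frames=[7,6,1] (faults so far: 5)
  step 11: ref 1 -> HIT, frames=[7,6,1] (faults so far: 5)
  LRU total faults: 5
--- Optimal ---
  step 0: ref 7 -> FAULT, frames=[7,-,-] (faults so far: 1)
  step 1: ref 4 -> FAULT, frames=[7,4,-] (faults so far: 2)
  step 2: ref 2 -> FAULT, frames=[7,4,2] (faults so far: 3)
  step 3: ref 4 -> HIT, frames=[7,4,2] (faults so far: 3)
  step 4: ref 2 -> HIT, frames=[7,4,2] (faults so far: 3)
  step 5: ref 7 -> HIT, frames=[7,4,2] (faults so far: 3)
  step 6: ref 6 -> FAULT, evict 2, frames=[7,4,6] (faults so far: 4)
  step 7: ref 7 -> HIT, frames=[7,4,6] (faults so far: 4)
  step 8: ref 1 -> FAULT, evict 4, frames=[7,1,6] (faults so far: 5)
  step 9: ref 6 -> HIT, frames=[7,1,6] (faults so far: 5)
  step 10: ref 7 -> HIT, frames=[7,1,6] (faults so far: 5)
  step 11: ref 1 -> HIT, frames=[7,1,6] (faults so far: 5)
  Optimal total faults: 5

Answer: 6 5 5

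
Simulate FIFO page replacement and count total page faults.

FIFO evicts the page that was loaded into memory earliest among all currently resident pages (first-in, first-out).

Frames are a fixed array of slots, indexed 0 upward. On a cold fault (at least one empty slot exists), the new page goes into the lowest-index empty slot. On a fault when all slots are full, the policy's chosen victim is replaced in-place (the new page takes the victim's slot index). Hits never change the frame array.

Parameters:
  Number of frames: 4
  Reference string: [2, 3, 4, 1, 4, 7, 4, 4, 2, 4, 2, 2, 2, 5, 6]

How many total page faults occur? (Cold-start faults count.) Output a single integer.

Answer: 8

Derivation:
Step 0: ref 2 → FAULT, frames=[2,-,-,-]
Step 1: ref 3 → FAULT, frames=[2,3,-,-]
Step 2: ref 4 → FAULT, frames=[2,3,4,-]
Step 3: ref 1 → FAULT, frames=[2,3,4,1]
Step 4: ref 4 → HIT, frames=[2,3,4,1]
Step 5: ref 7 → FAULT (evict 2), frames=[7,3,4,1]
Step 6: ref 4 → HIT, frames=[7,3,4,1]
Step 7: ref 4 → HIT, frames=[7,3,4,1]
Step 8: ref 2 → FAULT (evict 3), frames=[7,2,4,1]
Step 9: ref 4 → HIT, frames=[7,2,4,1]
Step 10: ref 2 → HIT, frames=[7,2,4,1]
Step 11: ref 2 → HIT, frames=[7,2,4,1]
Step 12: ref 2 → HIT, frames=[7,2,4,1]
Step 13: ref 5 → FAULT (evict 4), frames=[7,2,5,1]
Step 14: ref 6 → FAULT (evict 1), frames=[7,2,5,6]
Total faults: 8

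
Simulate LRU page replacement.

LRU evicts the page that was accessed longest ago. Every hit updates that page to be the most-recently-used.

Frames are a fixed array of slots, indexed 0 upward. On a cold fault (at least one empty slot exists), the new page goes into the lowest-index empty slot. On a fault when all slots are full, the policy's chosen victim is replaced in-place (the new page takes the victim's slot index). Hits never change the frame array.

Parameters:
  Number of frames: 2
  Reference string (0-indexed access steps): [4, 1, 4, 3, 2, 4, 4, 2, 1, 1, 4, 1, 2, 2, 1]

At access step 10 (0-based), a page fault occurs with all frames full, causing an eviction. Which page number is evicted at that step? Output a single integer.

Answer: 2

Derivation:
Step 0: ref 4 -> FAULT, frames=[4,-]
Step 1: ref 1 -> FAULT, frames=[4,1]
Step 2: ref 4 -> HIT, frames=[4,1]
Step 3: ref 3 -> FAULT, evict 1, frames=[4,3]
Step 4: ref 2 -> FAULT, evict 4, frames=[2,3]
Step 5: ref 4 -> FAULT, evict 3, frames=[2,4]
Step 6: ref 4 -> HIT, frames=[2,4]
Step 7: ref 2 -> HIT, frames=[2,4]
Step 8: ref 1 -> FAULT, evict 4, frames=[2,1]
Step 9: ref 1 -> HIT, frames=[2,1]
Step 10: ref 4 -> FAULT, evict 2, frames=[4,1]
At step 10: evicted page 2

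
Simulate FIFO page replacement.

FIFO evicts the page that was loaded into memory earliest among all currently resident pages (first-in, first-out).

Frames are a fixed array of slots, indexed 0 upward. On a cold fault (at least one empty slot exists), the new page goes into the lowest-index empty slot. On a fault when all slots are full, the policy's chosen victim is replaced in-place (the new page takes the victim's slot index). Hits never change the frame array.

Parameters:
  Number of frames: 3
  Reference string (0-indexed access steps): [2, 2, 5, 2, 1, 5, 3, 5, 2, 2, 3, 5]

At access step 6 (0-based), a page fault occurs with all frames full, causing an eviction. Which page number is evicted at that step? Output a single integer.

Answer: 2

Derivation:
Step 0: ref 2 -> FAULT, frames=[2,-,-]
Step 1: ref 2 -> HIT, frames=[2,-,-]
Step 2: ref 5 -> FAULT, frames=[2,5,-]
Step 3: ref 2 -> HIT, frames=[2,5,-]
Step 4: ref 1 -> FAULT, frames=[2,5,1]
Step 5: ref 5 -> HIT, frames=[2,5,1]
Step 6: ref 3 -> FAULT, evict 2, frames=[3,5,1]
At step 6: evicted page 2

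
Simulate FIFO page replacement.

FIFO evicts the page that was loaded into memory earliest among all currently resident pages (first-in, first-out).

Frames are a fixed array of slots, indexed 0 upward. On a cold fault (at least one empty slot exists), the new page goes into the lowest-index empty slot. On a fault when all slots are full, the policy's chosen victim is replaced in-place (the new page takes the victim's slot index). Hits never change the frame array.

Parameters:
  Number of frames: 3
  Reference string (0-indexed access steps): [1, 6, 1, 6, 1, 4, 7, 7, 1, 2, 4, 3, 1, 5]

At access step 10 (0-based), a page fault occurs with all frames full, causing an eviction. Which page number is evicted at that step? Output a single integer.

Answer: 7

Derivation:
Step 0: ref 1 -> FAULT, frames=[1,-,-]
Step 1: ref 6 -> FAULT, frames=[1,6,-]
Step 2: ref 1 -> HIT, frames=[1,6,-]
Step 3: ref 6 -> HIT, frames=[1,6,-]
Step 4: ref 1 -> HIT, frames=[1,6,-]
Step 5: ref 4 -> FAULT, frames=[1,6,4]
Step 6: ref 7 -> FAULT, evict 1, frames=[7,6,4]
Step 7: ref 7 -> HIT, frames=[7,6,4]
Step 8: ref 1 -> FAULT, evict 6, frames=[7,1,4]
Step 9: ref 2 -> FAULT, evict 4, frames=[7,1,2]
Step 10: ref 4 -> FAULT, evict 7, frames=[4,1,2]
At step 10: evicted page 7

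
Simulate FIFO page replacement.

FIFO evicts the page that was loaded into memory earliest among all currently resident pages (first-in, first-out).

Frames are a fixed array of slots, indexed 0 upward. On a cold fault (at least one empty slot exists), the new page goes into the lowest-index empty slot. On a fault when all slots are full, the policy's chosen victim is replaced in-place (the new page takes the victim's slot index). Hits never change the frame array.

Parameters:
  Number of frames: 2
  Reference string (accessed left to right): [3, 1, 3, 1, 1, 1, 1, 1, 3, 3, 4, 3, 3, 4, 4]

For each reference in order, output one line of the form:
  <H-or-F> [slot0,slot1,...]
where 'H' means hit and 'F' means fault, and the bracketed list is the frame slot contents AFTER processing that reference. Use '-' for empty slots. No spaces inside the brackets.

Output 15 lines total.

F [3,-]
F [3,1]
H [3,1]
H [3,1]
H [3,1]
H [3,1]
H [3,1]
H [3,1]
H [3,1]
H [3,1]
F [4,1]
F [4,3]
H [4,3]
H [4,3]
H [4,3]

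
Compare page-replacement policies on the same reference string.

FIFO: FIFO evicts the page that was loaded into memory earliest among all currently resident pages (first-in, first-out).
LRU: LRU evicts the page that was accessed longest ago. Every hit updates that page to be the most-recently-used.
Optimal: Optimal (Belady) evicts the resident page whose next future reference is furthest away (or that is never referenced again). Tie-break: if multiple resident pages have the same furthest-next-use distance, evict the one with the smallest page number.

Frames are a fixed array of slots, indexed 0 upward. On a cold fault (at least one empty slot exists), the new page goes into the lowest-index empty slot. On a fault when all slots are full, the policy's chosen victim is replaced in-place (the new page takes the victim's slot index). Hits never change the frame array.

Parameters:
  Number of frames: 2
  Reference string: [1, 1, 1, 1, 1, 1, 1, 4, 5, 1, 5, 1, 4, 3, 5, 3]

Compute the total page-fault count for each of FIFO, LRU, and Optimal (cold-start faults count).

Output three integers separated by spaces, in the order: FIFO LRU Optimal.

--- FIFO ---
  step 0: ref 1 -> FAULT, frames=[1,-] (faults so far: 1)
  step 1: ref 1 -> HIT, frames=[1,-] (faults so far: 1)
  step 2: ref 1 -> HIT, frames=[1,-] (faults so far: 1)
  step 3: ref 1 -> HIT, frames=[1,-] (faults so far: 1)
  step 4: ref 1 -> HIT, frames=[1,-] (faults so far: 1)
  step 5: ref 1 -> HIT, frames=[1,-] (faults so far: 1)
  step 6: ref 1 -> HIT, frames=[1,-] (faults so far: 1)
  step 7: ref 4 -> FAULT, frames=[1,4] (faults so far: 2)
  step 8: ref 5 -> FAULT, evict 1, frames=[5,4] (faults so far: 3)
  step 9: ref 1 -> FAULT, evict 4, frames=[5,1] (faults so far: 4)
  step 10: ref 5 -> HIT, frames=[5,1] (faults so far: 4)
  step 11: ref 1 -> HIT, frames=[5,1] (faults so far: 4)
  step 12: ref 4 -> FAULT, evict 5, frames=[4,1] (faults so far: 5)
  step 13: ref 3 -> FAULT, evict 1, frames=[4,3] (faults so far: 6)
  step 14: ref 5 -> FAULT, evict 4, frames=[5,3] (faults so far: 7)
  step 15: ref 3 -> HIT, frames=[5,3] (faults so far: 7)
  FIFO total faults: 7
--- LRU ---
  step 0: ref 1 -> FAULT, frames=[1,-] (faults so far: 1)
  step 1: ref 1 -> HIT, frames=[1,-] (faults so far: 1)
  step 2: ref 1 -> HIT, frames=[1,-] (faults so far: 1)
  step 3: ref 1 -> HIT, frames=[1,-] (faults so far: 1)
  step 4: ref 1 -> HIT, frames=[1,-] (faults so far: 1)
  step 5: ref 1 -> HIT, frames=[1,-] (faults so far: 1)
  step 6: ref 1 -> HIT, frames=[1,-] (faults so far: 1)
  step 7: ref 4 -> FAULT, frames=[1,4] (faults so far: 2)
  step 8: ref 5 -> FAULT, evict 1, frames=[5,4] (faults so far: 3)
  step 9: ref 1 -> FAULT, evict 4, frames=[5,1] (faults so far: 4)
  step 10: ref 5 -> HIT, frames=[5,1] (faults so far: 4)
  step 11: ref 1 -> HIT, frames=[5,1] (faults so far: 4)
  step 12: ref 4 -> FAULT, evict 5, frames=[4,1] (faults so far: 5)
  step 13: ref 3 -> FAULT, evict 1, frames=[4,3] (faults so far: 6)
  step 14: ref 5 -> FAULT, evict 4, frames=[5,3] (faults so far: 7)
  step 15: ref 3 -> HIT, frames=[5,3] (faults so far: 7)
  LRU total faults: 7
--- Optimal ---
  step 0: ref 1 -> FAULT, frames=[1,-] (faults so far: 1)
  step 1: ref 1 -> HIT, frames=[1,-] (faults so far: 1)
  step 2: ref 1 -> HIT, frames=[1,-] (faults so far: 1)
  step 3: ref 1 -> HIT, frames=[1,-] (faults so far: 1)
  step 4: ref 1 -> HIT, frames=[1,-] (faults so far: 1)
  step 5: ref 1 -> HIT, frames=[1,-] (faults so far: 1)
  step 6: ref 1 -> HIT, frames=[1,-] (faults so far: 1)
  step 7: ref 4 -> FAULT, frames=[1,4] (faults so far: 2)
  step 8: ref 5 -> FAULT, evict 4, frames=[1,5] (faults so far: 3)
  step 9: ref 1 -> HIT, frames=[1,5] (faults so far: 3)
  step 10: ref 5 -> HIT, frames=[1,5] (faults so far: 3)
  step 11: ref 1 -> HIT, frames=[1,5] (faults so far: 3)
  step 12: ref 4 -> FAULT, evict 1, frames=[4,5] (faults so far: 4)
  step 13: ref 3 -> FAULT, evict 4, frames=[3,5] (faults so far: 5)
  step 14: ref 5 -> HIT, frames=[3,5] (faults so far: 5)
  step 15: ref 3 -> HIT, frames=[3,5] (faults so far: 5)
  Optimal total faults: 5

Answer: 7 7 5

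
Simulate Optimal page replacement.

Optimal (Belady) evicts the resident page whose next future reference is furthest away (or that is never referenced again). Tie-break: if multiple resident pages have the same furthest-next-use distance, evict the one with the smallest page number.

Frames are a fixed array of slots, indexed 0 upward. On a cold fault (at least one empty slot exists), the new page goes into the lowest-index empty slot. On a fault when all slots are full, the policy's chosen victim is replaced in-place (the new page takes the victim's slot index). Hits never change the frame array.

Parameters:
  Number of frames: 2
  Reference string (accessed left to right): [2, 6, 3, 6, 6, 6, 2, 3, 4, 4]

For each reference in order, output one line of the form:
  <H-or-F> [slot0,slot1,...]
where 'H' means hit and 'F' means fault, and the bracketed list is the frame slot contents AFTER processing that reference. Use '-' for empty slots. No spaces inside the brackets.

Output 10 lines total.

F [2,-]
F [2,6]
F [3,6]
H [3,6]
H [3,6]
H [3,6]
F [3,2]
H [3,2]
F [3,4]
H [3,4]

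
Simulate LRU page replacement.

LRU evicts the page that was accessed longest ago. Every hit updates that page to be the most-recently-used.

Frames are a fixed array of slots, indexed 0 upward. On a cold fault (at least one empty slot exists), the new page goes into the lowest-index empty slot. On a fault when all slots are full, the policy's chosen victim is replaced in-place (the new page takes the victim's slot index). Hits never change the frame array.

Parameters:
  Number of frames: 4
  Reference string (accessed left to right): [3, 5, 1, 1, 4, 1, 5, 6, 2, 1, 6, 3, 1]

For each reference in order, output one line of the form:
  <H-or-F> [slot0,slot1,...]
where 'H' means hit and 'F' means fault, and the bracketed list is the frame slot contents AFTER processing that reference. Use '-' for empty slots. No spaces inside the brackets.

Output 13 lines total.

F [3,-,-,-]
F [3,5,-,-]
F [3,5,1,-]
H [3,5,1,-]
F [3,5,1,4]
H [3,5,1,4]
H [3,5,1,4]
F [6,5,1,4]
F [6,5,1,2]
H [6,5,1,2]
H [6,5,1,2]
F [6,3,1,2]
H [6,3,1,2]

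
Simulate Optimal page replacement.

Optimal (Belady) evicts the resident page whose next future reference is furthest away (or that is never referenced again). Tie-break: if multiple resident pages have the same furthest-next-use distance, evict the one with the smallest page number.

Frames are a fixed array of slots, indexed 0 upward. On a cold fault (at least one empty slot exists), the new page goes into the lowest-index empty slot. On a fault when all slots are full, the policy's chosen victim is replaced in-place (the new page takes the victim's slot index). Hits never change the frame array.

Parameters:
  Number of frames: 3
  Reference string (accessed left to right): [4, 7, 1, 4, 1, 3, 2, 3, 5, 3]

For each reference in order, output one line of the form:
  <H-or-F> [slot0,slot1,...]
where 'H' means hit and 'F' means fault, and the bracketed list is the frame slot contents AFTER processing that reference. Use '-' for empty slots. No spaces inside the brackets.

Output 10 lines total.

F [4,-,-]
F [4,7,-]
F [4,7,1]
H [4,7,1]
H [4,7,1]
F [4,7,3]
F [2,7,3]
H [2,7,3]
F [5,7,3]
H [5,7,3]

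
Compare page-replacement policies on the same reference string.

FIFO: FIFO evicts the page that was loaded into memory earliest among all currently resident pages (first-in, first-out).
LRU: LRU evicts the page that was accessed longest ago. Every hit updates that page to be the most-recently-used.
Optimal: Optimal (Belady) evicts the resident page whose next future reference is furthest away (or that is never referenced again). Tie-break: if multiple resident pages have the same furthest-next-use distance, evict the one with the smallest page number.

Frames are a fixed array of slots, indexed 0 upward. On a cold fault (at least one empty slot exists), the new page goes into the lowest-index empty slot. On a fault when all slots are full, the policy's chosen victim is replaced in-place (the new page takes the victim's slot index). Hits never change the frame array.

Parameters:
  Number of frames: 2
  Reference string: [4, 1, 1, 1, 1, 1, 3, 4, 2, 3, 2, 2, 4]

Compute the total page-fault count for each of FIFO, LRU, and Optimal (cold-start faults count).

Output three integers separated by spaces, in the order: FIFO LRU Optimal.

--- FIFO ---
  step 0: ref 4 -> FAULT, frames=[4,-] (faults so far: 1)
  step 1: ref 1 -> FAULT, frames=[4,1] (faults so far: 2)
  step 2: ref 1 -> HIT, frames=[4,1] (faults so far: 2)
  step 3: ref 1 -> HIT, frames=[4,1] (faults so far: 2)
  step 4: ref 1 -> HIT, frames=[4,1] (faults so far: 2)
  step 5: ref 1 -> HIT, frames=[4,1] (faults so far: 2)
  step 6: ref 3 -> FAULT, evict 4, frames=[3,1] (faults so far: 3)
  step 7: ref 4 -> FAULT, evict 1, frames=[3,4] (faults so far: 4)
  step 8: ref 2 -> FAULT, evict 3, frames=[2,4] (faults so far: 5)
  step 9: ref 3 -> FAULT, evict 4, frames=[2,3] (faults so far: 6)
  step 10: ref 2 -> HIT, frames=[2,3] (faults so far: 6)
  step 11: ref 2 -> HIT, frames=[2,3] (faults so far: 6)
  step 12: ref 4 -> FAULT, evict 2, frames=[4,3] (faults so far: 7)
  FIFO total faults: 7
--- LRU ---
  step 0: ref 4 -> FAULT, frames=[4,-] (faults so far: 1)
  step 1: ref 1 -> FAULT, frames=[4,1] (faults so far: 2)
  step 2: ref 1 -> HIT, frames=[4,1] (faults so far: 2)
  step 3: ref 1 -> HIT, frames=[4,1] (faults so far: 2)
  step 4: ref 1 -> HIT, frames=[4,1] (faults so far: 2)
  step 5: ref 1 -> HIT, frames=[4,1] (faults so far: 2)
  step 6: ref 3 -> FAULT, evict 4, frames=[3,1] (faults so far: 3)
  step 7: ref 4 -> FAULT, evict 1, frames=[3,4] (faults so far: 4)
  step 8: ref 2 -> FAULT, evict 3, frames=[2,4] (faults so far: 5)
  step 9: ref 3 -> FAULT, evict 4, frames=[2,3] (faults so far: 6)
  step 10: ref 2 -> HIT, frames=[2,3] (faults so far: 6)
  step 11: ref 2 -> HIT, frames=[2,3] (faults so far: 6)
  step 12: ref 4 -> FAULT, evict 3, frames=[2,4] (faults so far: 7)
  LRU total faults: 7
--- Optimal ---
  step 0: ref 4 -> FAULT, frames=[4,-] (faults so far: 1)
  step 1: ref 1 -> FAULT, frames=[4,1] (faults so far: 2)
  step 2: ref 1 -> HIT, frames=[4,1] (faults so far: 2)
  step 3: ref 1 -> HIT, frames=[4,1] (faults so far: 2)
  step 4: ref 1 -> HIT, frames=[4,1] (faults so far: 2)
  step 5: ref 1 -> HIT, frames=[4,1] (faults so far: 2)
  step 6: ref 3 -> FAULT, evict 1, frames=[4,3] (faults so far: 3)
  step 7: ref 4 -> HIT, frames=[4,3] (faults so far: 3)
  step 8: ref 2 -> FAULT, evict 4, frames=[2,3] (faults so far: 4)
  step 9: ref 3 -> HIT, frames=[2,3] (faults so far: 4)
  step 10: ref 2 -> HIT, frames=[2,3] (faults so far: 4)
  step 11: ref 2 -> HIT, frames=[2,3] (faults so far: 4)
  step 12: ref 4 -> FAULT, evict 2, frames=[4,3] (faults so far: 5)
  Optimal total faults: 5

Answer: 7 7 5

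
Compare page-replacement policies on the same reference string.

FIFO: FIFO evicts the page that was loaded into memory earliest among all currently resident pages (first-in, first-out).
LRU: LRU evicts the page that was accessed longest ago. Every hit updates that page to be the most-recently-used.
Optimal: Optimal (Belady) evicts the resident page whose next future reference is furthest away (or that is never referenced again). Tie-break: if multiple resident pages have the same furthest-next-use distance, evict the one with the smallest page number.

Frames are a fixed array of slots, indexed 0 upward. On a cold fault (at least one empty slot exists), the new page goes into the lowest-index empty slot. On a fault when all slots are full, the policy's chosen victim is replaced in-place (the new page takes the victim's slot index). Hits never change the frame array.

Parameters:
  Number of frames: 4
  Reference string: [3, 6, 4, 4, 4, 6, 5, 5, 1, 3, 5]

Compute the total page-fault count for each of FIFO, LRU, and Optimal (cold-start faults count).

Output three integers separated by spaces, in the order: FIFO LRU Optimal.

Answer: 6 6 5

Derivation:
--- FIFO ---
  step 0: ref 3 -> FAULT, frames=[3,-,-,-] (faults so far: 1)
  step 1: ref 6 -> FAULT, frames=[3,6,-,-] (faults so far: 2)
  step 2: ref 4 -> FAULT, frames=[3,6,4,-] (faults so far: 3)
  step 3: ref 4 -> HIT, frames=[3,6,4,-] (faults so far: 3)
  step 4: ref 4 -> HIT, frames=[3,6,4,-] (faults so far: 3)
  step 5: ref 6 -> HIT, frames=[3,6,4,-] (faults so far: 3)
  step 6: ref 5 -> FAULT, frames=[3,6,4,5] (faults so far: 4)
  step 7: ref 5 -> HIT, frames=[3,6,4,5] (faults so far: 4)
  step 8: ref 1 -> FAULT, evict 3, frames=[1,6,4,5] (faults so far: 5)
  step 9: ref 3 -> FAULT, evict 6, frames=[1,3,4,5] (faults so far: 6)
  step 10: ref 5 -> HIT, frames=[1,3,4,5] (faults so far: 6)
  FIFO total faults: 6
--- LRU ---
  step 0: ref 3 -> FAULT, frames=[3,-,-,-] (faults so far: 1)
  step 1: ref 6 -> FAULT, frames=[3,6,-,-] (faults so far: 2)
  step 2: ref 4 -> FAULT, frames=[3,6,4,-] (faults so far: 3)
  step 3: ref 4 -> HIT, frames=[3,6,4,-] (faults so far: 3)
  step 4: ref 4 -> HIT, frames=[3,6,4,-] (faults so far: 3)
  step 5: ref 6 -> HIT, frames=[3,6,4,-] (faults so far: 3)
  step 6: ref 5 -> FAULT, frames=[3,6,4,5] (faults so far: 4)
  step 7: ref 5 -> HIT, frames=[3,6,4,5] (faults so far: 4)
  step 8: ref 1 -> FAULT, evict 3, frames=[1,6,4,5] (faults so far: 5)
  step 9: ref 3 -> FAULT, evict 4, frames=[1,6,3,5] (faults so far: 6)
  step 10: ref 5 -> HIT, frames=[1,6,3,5] (faults so far: 6)
  LRU total faults: 6
--- Optimal ---
  step 0: ref 3 -> FAULT, frames=[3,-,-,-] (faults so far: 1)
  step 1: ref 6 -> FAULT, frames=[3,6,-,-] (faults so far: 2)
  step 2: ref 4 -> FAULT, frames=[3,6,4,-] (faults so far: 3)
  step 3: ref 4 -> HIT, frames=[3,6,4,-] (faults so far: 3)
  step 4: ref 4 -> HIT, frames=[3,6,4,-] (faults so far: 3)
  step 5: ref 6 -> HIT, frames=[3,6,4,-] (faults so far: 3)
  step 6: ref 5 -> FAULT, frames=[3,6,4,5] (faults so far: 4)
  step 7: ref 5 -> HIT, frames=[3,6,4,5] (faults so far: 4)
  step 8: ref 1 -> FAULT, evict 4, frames=[3,6,1,5] (faults so far: 5)
  step 9: ref 3 -> HIT, frames=[3,6,1,5] (faults so far: 5)
  step 10: ref 5 -> HIT, frames=[3,6,1,5] (faults so far: 5)
  Optimal total faults: 5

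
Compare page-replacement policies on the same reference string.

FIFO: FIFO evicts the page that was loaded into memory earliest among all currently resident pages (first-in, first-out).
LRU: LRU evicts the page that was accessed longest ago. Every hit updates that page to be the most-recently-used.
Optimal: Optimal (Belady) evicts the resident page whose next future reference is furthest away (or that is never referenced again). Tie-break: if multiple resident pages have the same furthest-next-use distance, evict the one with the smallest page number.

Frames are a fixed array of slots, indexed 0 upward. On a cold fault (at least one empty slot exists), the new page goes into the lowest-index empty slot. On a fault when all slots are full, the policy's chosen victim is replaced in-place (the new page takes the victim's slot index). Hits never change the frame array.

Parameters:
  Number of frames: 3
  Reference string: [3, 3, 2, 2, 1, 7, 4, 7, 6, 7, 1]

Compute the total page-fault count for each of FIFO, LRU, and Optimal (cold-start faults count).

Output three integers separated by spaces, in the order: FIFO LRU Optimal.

--- FIFO ---
  step 0: ref 3 -> FAULT, frames=[3,-,-] (faults so far: 1)
  step 1: ref 3 -> HIT, frames=[3,-,-] (faults so far: 1)
  step 2: ref 2 -> FAULT, frames=[3,2,-] (faults so far: 2)
  step 3: ref 2 -> HIT, frames=[3,2,-] (faults so far: 2)
  step 4: ref 1 -> FAULT, frames=[3,2,1] (faults so far: 3)
  step 5: ref 7 -> FAULT, evict 3, frames=[7,2,1] (faults so far: 4)
  step 6: ref 4 -> FAULT, evict 2, frames=[7,4,1] (faults so far: 5)
  step 7: ref 7 -> HIT, frames=[7,4,1] (faults so far: 5)
  step 8: ref 6 -> FAULT, evict 1, frames=[7,4,6] (faults so far: 6)
  step 9: ref 7 -> HIT, frames=[7,4,6] (faults so far: 6)
  step 10: ref 1 -> FAULT, evict 7, frames=[1,4,6] (faults so far: 7)
  FIFO total faults: 7
--- LRU ---
  step 0: ref 3 -> FAULT, frames=[3,-,-] (faults so far: 1)
  step 1: ref 3 -> HIT, frames=[3,-,-] (faults so far: 1)
  step 2: ref 2 -> FAULT, frames=[3,2,-] (faults so far: 2)
  step 3: ref 2 -> HIT, frames=[3,2,-] (faults so far: 2)
  step 4: ref 1 -> FAULT, frames=[3,2,1] (faults so far: 3)
  step 5: ref 7 -> FAULT, evict 3, frames=[7,2,1] (faults so far: 4)
  step 6: ref 4 -> FAULT, evict 2, frames=[7,4,1] (faults so far: 5)
  step 7: ref 7 -> HIT, frames=[7,4,1] (faults so far: 5)
  step 8: ref 6 -> FAULT, evict 1, frames=[7,4,6] (faults so far: 6)
  step 9: ref 7 -> HIT, frames=[7,4,6] (faults so far: 6)
  step 10: ref 1 -> FAULT, evict 4, frames=[7,1,6] (faults so far: 7)
  LRU total faults: 7
--- Optimal ---
  step 0: ref 3 -> FAULT, frames=[3,-,-] (faults so far: 1)
  step 1: ref 3 -> HIT, frames=[3,-,-] (faults so far: 1)
  step 2: ref 2 -> FAULT, frames=[3,2,-] (faults so far: 2)
  step 3: ref 2 -> HIT, frames=[3,2,-] (faults so far: 2)
  step 4: ref 1 -> FAULT, frames=[3,2,1] (faults so far: 3)
  step 5: ref 7 -> FAULT, evict 2, frames=[3,7,1] (faults so far: 4)
  step 6: ref 4 -> FAULT, evict 3, frames=[4,7,1] (faults so far: 5)
  step 7: ref 7 -> HIT, frames=[4,7,1] (faults so far: 5)
  step 8: ref 6 -> FAULT, evict 4, frames=[6,7,1] (faults so far: 6)
  step 9: ref 7 -> HIT, frames=[6,7,1] (faults so far: 6)
  step 10: ref 1 -> HIT, frames=[6,7,1] (faults so far: 6)
  Optimal total faults: 6

Answer: 7 7 6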